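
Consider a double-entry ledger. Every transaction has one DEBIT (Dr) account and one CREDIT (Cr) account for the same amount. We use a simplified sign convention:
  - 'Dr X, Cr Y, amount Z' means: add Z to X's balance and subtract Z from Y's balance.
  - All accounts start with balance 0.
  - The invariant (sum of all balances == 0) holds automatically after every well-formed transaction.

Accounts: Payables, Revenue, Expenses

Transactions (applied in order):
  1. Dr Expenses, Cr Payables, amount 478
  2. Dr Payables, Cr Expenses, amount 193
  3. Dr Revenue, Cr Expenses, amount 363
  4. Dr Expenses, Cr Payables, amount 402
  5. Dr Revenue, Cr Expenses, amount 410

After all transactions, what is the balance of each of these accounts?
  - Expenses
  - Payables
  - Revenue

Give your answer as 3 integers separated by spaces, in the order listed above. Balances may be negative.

Answer: -86 -687 773

Derivation:
After txn 1 (Dr Expenses, Cr Payables, amount 478): Expenses=478 Payables=-478
After txn 2 (Dr Payables, Cr Expenses, amount 193): Expenses=285 Payables=-285
After txn 3 (Dr Revenue, Cr Expenses, amount 363): Expenses=-78 Payables=-285 Revenue=363
After txn 4 (Dr Expenses, Cr Payables, amount 402): Expenses=324 Payables=-687 Revenue=363
After txn 5 (Dr Revenue, Cr Expenses, amount 410): Expenses=-86 Payables=-687 Revenue=773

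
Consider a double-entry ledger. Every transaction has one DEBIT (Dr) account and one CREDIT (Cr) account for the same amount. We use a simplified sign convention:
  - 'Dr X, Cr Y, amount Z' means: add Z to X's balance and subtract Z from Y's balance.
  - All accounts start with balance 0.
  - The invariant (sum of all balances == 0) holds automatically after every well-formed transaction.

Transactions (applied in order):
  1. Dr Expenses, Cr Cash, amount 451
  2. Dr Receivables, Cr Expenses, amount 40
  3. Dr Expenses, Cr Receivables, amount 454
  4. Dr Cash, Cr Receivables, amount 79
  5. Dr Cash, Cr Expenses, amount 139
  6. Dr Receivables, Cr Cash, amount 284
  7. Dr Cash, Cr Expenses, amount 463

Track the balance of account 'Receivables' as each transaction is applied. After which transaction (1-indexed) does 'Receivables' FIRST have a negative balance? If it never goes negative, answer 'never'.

Answer: 3

Derivation:
After txn 1: Receivables=0
After txn 2: Receivables=40
After txn 3: Receivables=-414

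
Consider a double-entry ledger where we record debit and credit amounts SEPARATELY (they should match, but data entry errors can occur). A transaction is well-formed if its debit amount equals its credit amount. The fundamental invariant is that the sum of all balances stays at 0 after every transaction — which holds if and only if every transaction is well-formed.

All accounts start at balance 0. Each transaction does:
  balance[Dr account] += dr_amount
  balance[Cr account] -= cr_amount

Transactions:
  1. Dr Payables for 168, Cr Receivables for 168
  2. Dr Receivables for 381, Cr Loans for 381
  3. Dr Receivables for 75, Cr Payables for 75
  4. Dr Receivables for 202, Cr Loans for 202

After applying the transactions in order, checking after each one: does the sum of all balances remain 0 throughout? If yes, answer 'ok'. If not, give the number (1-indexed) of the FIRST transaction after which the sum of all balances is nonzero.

After txn 1: dr=168 cr=168 sum_balances=0
After txn 2: dr=381 cr=381 sum_balances=0
After txn 3: dr=75 cr=75 sum_balances=0
After txn 4: dr=202 cr=202 sum_balances=0

Answer: ok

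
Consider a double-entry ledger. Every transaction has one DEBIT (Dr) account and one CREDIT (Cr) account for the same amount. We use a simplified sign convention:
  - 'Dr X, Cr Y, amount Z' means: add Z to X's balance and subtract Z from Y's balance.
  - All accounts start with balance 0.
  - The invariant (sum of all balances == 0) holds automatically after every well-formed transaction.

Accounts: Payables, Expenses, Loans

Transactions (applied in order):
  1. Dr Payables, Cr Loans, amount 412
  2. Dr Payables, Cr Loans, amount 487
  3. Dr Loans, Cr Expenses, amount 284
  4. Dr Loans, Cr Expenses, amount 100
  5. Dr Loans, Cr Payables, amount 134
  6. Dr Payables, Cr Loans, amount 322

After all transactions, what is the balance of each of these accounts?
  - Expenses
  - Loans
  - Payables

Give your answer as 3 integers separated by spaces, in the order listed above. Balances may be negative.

Answer: -384 -703 1087

Derivation:
After txn 1 (Dr Payables, Cr Loans, amount 412): Loans=-412 Payables=412
After txn 2 (Dr Payables, Cr Loans, amount 487): Loans=-899 Payables=899
After txn 3 (Dr Loans, Cr Expenses, amount 284): Expenses=-284 Loans=-615 Payables=899
After txn 4 (Dr Loans, Cr Expenses, amount 100): Expenses=-384 Loans=-515 Payables=899
After txn 5 (Dr Loans, Cr Payables, amount 134): Expenses=-384 Loans=-381 Payables=765
After txn 6 (Dr Payables, Cr Loans, amount 322): Expenses=-384 Loans=-703 Payables=1087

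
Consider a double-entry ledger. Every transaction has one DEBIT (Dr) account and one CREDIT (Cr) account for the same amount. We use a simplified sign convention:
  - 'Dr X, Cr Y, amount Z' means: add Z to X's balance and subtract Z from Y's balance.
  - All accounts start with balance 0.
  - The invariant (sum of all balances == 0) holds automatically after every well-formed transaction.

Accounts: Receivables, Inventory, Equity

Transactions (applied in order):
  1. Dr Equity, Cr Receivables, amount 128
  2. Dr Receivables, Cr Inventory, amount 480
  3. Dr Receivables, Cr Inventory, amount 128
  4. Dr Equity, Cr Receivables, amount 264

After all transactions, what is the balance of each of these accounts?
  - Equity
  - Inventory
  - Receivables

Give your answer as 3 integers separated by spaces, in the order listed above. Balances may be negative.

Answer: 392 -608 216

Derivation:
After txn 1 (Dr Equity, Cr Receivables, amount 128): Equity=128 Receivables=-128
After txn 2 (Dr Receivables, Cr Inventory, amount 480): Equity=128 Inventory=-480 Receivables=352
After txn 3 (Dr Receivables, Cr Inventory, amount 128): Equity=128 Inventory=-608 Receivables=480
After txn 4 (Dr Equity, Cr Receivables, amount 264): Equity=392 Inventory=-608 Receivables=216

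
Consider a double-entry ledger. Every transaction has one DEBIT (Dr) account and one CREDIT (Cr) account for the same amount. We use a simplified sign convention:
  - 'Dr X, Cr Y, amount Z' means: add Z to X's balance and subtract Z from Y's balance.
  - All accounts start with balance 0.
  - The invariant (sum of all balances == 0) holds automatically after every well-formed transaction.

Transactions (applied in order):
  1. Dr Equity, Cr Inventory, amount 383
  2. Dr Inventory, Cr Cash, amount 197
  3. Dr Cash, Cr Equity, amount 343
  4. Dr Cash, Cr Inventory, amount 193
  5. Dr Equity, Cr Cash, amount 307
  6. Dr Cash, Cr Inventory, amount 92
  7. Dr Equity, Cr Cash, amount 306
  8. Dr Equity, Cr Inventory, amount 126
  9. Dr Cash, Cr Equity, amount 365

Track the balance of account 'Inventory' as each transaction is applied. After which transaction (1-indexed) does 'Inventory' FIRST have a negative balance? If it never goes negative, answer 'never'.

After txn 1: Inventory=-383

Answer: 1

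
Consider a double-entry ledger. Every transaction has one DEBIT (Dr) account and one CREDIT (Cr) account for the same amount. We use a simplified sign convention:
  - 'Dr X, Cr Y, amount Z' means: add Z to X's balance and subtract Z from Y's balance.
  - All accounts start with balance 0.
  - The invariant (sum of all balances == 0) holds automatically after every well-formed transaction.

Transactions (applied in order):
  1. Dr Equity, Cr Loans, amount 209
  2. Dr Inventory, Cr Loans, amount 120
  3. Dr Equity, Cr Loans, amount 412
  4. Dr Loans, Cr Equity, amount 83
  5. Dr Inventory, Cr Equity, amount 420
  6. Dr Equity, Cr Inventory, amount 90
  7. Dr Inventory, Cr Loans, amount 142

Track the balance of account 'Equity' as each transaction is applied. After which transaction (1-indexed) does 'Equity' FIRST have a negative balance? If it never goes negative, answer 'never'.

Answer: never

Derivation:
After txn 1: Equity=209
After txn 2: Equity=209
After txn 3: Equity=621
After txn 4: Equity=538
After txn 5: Equity=118
After txn 6: Equity=208
After txn 7: Equity=208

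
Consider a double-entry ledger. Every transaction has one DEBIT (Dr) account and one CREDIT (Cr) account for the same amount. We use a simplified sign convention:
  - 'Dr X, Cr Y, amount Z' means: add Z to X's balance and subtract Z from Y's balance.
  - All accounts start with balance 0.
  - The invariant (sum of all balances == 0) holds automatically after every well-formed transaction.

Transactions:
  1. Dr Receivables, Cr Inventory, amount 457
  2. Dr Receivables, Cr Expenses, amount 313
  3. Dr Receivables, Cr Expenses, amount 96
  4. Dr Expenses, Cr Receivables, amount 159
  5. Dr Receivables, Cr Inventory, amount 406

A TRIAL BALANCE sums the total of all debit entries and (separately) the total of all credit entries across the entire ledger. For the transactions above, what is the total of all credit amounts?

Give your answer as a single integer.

Answer: 1431

Derivation:
Txn 1: credit+=457
Txn 2: credit+=313
Txn 3: credit+=96
Txn 4: credit+=159
Txn 5: credit+=406
Total credits = 1431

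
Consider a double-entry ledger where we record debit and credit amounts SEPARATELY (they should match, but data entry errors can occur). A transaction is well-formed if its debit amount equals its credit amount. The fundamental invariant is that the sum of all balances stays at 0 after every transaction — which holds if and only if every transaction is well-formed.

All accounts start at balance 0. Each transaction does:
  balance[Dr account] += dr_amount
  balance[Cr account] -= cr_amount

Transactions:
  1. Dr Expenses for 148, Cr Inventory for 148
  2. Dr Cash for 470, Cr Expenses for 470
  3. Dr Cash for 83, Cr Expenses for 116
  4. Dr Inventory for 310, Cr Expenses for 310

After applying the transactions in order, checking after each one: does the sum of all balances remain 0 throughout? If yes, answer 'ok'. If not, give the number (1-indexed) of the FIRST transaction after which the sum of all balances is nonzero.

After txn 1: dr=148 cr=148 sum_balances=0
After txn 2: dr=470 cr=470 sum_balances=0
After txn 3: dr=83 cr=116 sum_balances=-33
After txn 4: dr=310 cr=310 sum_balances=-33

Answer: 3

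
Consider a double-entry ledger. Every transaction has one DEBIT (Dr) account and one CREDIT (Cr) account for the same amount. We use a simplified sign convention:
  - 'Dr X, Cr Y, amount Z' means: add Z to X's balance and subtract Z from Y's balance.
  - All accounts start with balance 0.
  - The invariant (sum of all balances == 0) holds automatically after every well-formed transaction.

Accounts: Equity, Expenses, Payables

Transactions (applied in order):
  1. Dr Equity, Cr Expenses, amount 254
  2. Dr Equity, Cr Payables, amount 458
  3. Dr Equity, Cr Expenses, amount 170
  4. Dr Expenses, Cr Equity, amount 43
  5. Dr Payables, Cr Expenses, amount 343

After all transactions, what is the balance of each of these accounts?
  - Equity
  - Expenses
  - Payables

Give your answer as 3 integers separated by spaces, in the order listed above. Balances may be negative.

Answer: 839 -724 -115

Derivation:
After txn 1 (Dr Equity, Cr Expenses, amount 254): Equity=254 Expenses=-254
After txn 2 (Dr Equity, Cr Payables, amount 458): Equity=712 Expenses=-254 Payables=-458
After txn 3 (Dr Equity, Cr Expenses, amount 170): Equity=882 Expenses=-424 Payables=-458
After txn 4 (Dr Expenses, Cr Equity, amount 43): Equity=839 Expenses=-381 Payables=-458
After txn 5 (Dr Payables, Cr Expenses, amount 343): Equity=839 Expenses=-724 Payables=-115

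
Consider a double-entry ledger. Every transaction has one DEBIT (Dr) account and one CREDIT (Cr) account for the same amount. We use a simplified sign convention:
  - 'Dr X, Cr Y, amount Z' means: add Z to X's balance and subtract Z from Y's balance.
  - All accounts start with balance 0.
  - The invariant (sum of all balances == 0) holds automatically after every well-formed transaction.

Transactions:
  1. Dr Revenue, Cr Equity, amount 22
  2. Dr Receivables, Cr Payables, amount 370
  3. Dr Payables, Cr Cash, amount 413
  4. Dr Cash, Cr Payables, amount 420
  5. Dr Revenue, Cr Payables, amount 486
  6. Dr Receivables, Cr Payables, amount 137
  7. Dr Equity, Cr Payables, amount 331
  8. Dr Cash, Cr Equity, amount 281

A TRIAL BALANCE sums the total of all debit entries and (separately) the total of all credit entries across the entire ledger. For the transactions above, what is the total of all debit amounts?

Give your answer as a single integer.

Answer: 2460

Derivation:
Txn 1: debit+=22
Txn 2: debit+=370
Txn 3: debit+=413
Txn 4: debit+=420
Txn 5: debit+=486
Txn 6: debit+=137
Txn 7: debit+=331
Txn 8: debit+=281
Total debits = 2460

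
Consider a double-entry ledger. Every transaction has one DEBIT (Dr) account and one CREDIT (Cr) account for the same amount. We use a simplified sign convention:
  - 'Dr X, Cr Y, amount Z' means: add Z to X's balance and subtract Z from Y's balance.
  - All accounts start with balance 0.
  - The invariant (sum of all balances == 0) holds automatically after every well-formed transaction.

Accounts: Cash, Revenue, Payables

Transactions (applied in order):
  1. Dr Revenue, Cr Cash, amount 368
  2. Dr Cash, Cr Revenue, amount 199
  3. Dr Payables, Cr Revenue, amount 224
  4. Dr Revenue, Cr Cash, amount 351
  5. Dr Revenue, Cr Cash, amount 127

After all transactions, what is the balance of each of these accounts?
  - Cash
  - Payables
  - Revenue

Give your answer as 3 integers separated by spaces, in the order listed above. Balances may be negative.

After txn 1 (Dr Revenue, Cr Cash, amount 368): Cash=-368 Revenue=368
After txn 2 (Dr Cash, Cr Revenue, amount 199): Cash=-169 Revenue=169
After txn 3 (Dr Payables, Cr Revenue, amount 224): Cash=-169 Payables=224 Revenue=-55
After txn 4 (Dr Revenue, Cr Cash, amount 351): Cash=-520 Payables=224 Revenue=296
After txn 5 (Dr Revenue, Cr Cash, amount 127): Cash=-647 Payables=224 Revenue=423

Answer: -647 224 423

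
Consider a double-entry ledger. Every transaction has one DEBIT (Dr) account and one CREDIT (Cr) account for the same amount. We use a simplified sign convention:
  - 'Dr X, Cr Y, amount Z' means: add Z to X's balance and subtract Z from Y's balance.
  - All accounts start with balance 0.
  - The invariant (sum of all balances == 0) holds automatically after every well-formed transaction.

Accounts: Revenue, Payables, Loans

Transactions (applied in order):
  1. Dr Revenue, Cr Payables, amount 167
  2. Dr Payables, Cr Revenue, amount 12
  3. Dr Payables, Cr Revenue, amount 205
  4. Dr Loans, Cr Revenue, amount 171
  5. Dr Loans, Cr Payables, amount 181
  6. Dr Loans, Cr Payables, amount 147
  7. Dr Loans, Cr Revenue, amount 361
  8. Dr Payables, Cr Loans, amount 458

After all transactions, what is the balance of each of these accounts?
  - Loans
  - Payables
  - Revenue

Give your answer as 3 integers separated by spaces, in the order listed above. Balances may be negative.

After txn 1 (Dr Revenue, Cr Payables, amount 167): Payables=-167 Revenue=167
After txn 2 (Dr Payables, Cr Revenue, amount 12): Payables=-155 Revenue=155
After txn 3 (Dr Payables, Cr Revenue, amount 205): Payables=50 Revenue=-50
After txn 4 (Dr Loans, Cr Revenue, amount 171): Loans=171 Payables=50 Revenue=-221
After txn 5 (Dr Loans, Cr Payables, amount 181): Loans=352 Payables=-131 Revenue=-221
After txn 6 (Dr Loans, Cr Payables, amount 147): Loans=499 Payables=-278 Revenue=-221
After txn 7 (Dr Loans, Cr Revenue, amount 361): Loans=860 Payables=-278 Revenue=-582
After txn 8 (Dr Payables, Cr Loans, amount 458): Loans=402 Payables=180 Revenue=-582

Answer: 402 180 -582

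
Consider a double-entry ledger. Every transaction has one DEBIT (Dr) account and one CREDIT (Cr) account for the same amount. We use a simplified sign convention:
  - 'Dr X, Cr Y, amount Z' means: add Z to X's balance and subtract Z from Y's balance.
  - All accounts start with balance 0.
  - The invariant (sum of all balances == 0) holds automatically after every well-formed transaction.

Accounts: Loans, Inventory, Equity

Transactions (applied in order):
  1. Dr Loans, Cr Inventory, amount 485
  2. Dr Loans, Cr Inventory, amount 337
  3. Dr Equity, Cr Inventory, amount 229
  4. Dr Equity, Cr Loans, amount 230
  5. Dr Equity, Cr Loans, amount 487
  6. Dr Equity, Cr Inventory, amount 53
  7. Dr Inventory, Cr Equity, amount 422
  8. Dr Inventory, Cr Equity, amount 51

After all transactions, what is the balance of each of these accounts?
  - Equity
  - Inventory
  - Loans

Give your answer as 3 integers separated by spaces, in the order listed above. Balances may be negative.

Answer: 526 -631 105

Derivation:
After txn 1 (Dr Loans, Cr Inventory, amount 485): Inventory=-485 Loans=485
After txn 2 (Dr Loans, Cr Inventory, amount 337): Inventory=-822 Loans=822
After txn 3 (Dr Equity, Cr Inventory, amount 229): Equity=229 Inventory=-1051 Loans=822
After txn 4 (Dr Equity, Cr Loans, amount 230): Equity=459 Inventory=-1051 Loans=592
After txn 5 (Dr Equity, Cr Loans, amount 487): Equity=946 Inventory=-1051 Loans=105
After txn 6 (Dr Equity, Cr Inventory, amount 53): Equity=999 Inventory=-1104 Loans=105
After txn 7 (Dr Inventory, Cr Equity, amount 422): Equity=577 Inventory=-682 Loans=105
After txn 8 (Dr Inventory, Cr Equity, amount 51): Equity=526 Inventory=-631 Loans=105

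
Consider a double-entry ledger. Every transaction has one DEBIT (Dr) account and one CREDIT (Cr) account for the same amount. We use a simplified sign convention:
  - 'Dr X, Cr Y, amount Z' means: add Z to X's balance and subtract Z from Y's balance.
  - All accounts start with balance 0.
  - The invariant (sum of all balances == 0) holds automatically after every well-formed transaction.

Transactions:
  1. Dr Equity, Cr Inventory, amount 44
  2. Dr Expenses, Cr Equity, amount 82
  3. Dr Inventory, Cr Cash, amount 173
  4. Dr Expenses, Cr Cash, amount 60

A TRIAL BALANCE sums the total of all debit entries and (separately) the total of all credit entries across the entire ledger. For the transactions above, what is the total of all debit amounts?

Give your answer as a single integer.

Txn 1: debit+=44
Txn 2: debit+=82
Txn 3: debit+=173
Txn 4: debit+=60
Total debits = 359

Answer: 359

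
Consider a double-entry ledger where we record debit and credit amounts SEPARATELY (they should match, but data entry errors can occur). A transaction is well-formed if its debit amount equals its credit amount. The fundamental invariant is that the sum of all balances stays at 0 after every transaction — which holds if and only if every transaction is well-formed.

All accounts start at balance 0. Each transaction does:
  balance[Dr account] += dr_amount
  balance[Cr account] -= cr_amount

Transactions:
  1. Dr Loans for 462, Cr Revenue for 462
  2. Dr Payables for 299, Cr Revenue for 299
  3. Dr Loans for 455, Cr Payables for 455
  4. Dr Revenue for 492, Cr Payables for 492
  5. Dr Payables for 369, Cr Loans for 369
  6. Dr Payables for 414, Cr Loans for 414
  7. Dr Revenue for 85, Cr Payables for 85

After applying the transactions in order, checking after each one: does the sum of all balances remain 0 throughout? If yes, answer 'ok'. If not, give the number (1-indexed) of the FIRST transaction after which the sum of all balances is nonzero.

Answer: ok

Derivation:
After txn 1: dr=462 cr=462 sum_balances=0
After txn 2: dr=299 cr=299 sum_balances=0
After txn 3: dr=455 cr=455 sum_balances=0
After txn 4: dr=492 cr=492 sum_balances=0
After txn 5: dr=369 cr=369 sum_balances=0
After txn 6: dr=414 cr=414 sum_balances=0
After txn 7: dr=85 cr=85 sum_balances=0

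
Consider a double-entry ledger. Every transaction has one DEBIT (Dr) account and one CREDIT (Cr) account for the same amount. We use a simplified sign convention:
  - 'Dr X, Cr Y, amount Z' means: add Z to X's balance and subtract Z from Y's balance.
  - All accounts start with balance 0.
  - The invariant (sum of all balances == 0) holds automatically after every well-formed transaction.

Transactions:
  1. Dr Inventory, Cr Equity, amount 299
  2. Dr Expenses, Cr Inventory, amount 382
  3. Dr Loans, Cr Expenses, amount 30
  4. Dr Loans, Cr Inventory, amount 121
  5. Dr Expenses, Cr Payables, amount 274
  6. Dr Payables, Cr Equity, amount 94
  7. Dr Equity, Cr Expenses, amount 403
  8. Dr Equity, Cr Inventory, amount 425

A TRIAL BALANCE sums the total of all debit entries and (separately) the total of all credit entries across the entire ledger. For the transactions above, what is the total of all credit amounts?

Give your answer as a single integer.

Txn 1: credit+=299
Txn 2: credit+=382
Txn 3: credit+=30
Txn 4: credit+=121
Txn 5: credit+=274
Txn 6: credit+=94
Txn 7: credit+=403
Txn 8: credit+=425
Total credits = 2028

Answer: 2028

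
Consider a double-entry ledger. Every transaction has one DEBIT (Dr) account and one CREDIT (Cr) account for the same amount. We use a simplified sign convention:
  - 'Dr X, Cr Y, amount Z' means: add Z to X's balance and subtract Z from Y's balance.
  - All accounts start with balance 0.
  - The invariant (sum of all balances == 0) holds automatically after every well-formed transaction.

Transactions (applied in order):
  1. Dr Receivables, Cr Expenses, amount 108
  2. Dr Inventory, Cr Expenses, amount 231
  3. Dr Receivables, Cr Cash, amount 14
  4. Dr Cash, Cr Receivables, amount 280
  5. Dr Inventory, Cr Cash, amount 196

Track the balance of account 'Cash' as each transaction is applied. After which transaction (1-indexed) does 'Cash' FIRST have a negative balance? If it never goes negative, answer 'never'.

After txn 1: Cash=0
After txn 2: Cash=0
After txn 3: Cash=-14

Answer: 3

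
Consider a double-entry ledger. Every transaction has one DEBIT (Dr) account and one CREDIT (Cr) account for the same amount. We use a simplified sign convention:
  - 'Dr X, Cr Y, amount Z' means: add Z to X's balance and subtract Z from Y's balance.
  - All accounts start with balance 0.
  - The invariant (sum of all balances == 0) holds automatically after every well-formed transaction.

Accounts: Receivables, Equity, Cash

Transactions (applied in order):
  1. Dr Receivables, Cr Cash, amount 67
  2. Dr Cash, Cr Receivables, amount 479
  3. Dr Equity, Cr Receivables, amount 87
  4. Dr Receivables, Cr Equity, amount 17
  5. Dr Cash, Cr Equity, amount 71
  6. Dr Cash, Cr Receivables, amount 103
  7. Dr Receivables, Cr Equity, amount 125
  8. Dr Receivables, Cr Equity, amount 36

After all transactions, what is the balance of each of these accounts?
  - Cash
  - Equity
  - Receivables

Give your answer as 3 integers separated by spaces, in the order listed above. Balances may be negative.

Answer: 586 -162 -424

Derivation:
After txn 1 (Dr Receivables, Cr Cash, amount 67): Cash=-67 Receivables=67
After txn 2 (Dr Cash, Cr Receivables, amount 479): Cash=412 Receivables=-412
After txn 3 (Dr Equity, Cr Receivables, amount 87): Cash=412 Equity=87 Receivables=-499
After txn 4 (Dr Receivables, Cr Equity, amount 17): Cash=412 Equity=70 Receivables=-482
After txn 5 (Dr Cash, Cr Equity, amount 71): Cash=483 Equity=-1 Receivables=-482
After txn 6 (Dr Cash, Cr Receivables, amount 103): Cash=586 Equity=-1 Receivables=-585
After txn 7 (Dr Receivables, Cr Equity, amount 125): Cash=586 Equity=-126 Receivables=-460
After txn 8 (Dr Receivables, Cr Equity, amount 36): Cash=586 Equity=-162 Receivables=-424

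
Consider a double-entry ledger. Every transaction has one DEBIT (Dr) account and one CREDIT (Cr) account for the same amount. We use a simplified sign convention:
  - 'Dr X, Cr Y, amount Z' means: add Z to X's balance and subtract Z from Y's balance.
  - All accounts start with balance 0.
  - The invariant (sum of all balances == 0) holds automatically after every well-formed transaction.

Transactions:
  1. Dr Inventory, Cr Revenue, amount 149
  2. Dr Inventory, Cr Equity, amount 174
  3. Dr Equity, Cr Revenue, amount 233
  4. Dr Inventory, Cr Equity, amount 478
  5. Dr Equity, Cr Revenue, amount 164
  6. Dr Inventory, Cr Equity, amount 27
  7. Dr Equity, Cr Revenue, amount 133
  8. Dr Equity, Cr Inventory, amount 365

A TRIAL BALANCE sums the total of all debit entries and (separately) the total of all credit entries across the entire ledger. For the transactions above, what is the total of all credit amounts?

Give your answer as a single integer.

Answer: 1723

Derivation:
Txn 1: credit+=149
Txn 2: credit+=174
Txn 3: credit+=233
Txn 4: credit+=478
Txn 5: credit+=164
Txn 6: credit+=27
Txn 7: credit+=133
Txn 8: credit+=365
Total credits = 1723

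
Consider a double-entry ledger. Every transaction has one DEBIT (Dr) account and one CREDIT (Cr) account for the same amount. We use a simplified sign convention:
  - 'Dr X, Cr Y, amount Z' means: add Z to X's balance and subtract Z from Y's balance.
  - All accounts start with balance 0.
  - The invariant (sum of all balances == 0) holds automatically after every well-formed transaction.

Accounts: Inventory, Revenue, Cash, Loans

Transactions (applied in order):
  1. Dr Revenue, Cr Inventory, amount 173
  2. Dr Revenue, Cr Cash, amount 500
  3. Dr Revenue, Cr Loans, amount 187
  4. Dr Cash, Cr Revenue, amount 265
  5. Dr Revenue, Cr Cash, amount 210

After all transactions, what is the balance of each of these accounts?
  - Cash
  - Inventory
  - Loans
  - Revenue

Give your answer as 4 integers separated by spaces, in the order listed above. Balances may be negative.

Answer: -445 -173 -187 805

Derivation:
After txn 1 (Dr Revenue, Cr Inventory, amount 173): Inventory=-173 Revenue=173
After txn 2 (Dr Revenue, Cr Cash, amount 500): Cash=-500 Inventory=-173 Revenue=673
After txn 3 (Dr Revenue, Cr Loans, amount 187): Cash=-500 Inventory=-173 Loans=-187 Revenue=860
After txn 4 (Dr Cash, Cr Revenue, amount 265): Cash=-235 Inventory=-173 Loans=-187 Revenue=595
After txn 5 (Dr Revenue, Cr Cash, amount 210): Cash=-445 Inventory=-173 Loans=-187 Revenue=805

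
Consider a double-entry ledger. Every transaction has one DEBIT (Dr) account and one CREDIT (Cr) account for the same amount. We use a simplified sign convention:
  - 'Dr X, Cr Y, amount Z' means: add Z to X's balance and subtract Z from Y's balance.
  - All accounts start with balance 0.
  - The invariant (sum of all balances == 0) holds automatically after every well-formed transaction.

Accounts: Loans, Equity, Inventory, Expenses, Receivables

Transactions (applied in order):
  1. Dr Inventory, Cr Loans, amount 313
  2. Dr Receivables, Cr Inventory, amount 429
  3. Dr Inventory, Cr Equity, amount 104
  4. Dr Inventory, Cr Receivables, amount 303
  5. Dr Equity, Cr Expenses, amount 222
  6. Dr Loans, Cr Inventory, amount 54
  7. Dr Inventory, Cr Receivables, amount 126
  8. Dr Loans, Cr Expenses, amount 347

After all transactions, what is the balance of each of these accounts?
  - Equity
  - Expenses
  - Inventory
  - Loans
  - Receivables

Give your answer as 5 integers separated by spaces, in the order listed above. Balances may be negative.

After txn 1 (Dr Inventory, Cr Loans, amount 313): Inventory=313 Loans=-313
After txn 2 (Dr Receivables, Cr Inventory, amount 429): Inventory=-116 Loans=-313 Receivables=429
After txn 3 (Dr Inventory, Cr Equity, amount 104): Equity=-104 Inventory=-12 Loans=-313 Receivables=429
After txn 4 (Dr Inventory, Cr Receivables, amount 303): Equity=-104 Inventory=291 Loans=-313 Receivables=126
After txn 5 (Dr Equity, Cr Expenses, amount 222): Equity=118 Expenses=-222 Inventory=291 Loans=-313 Receivables=126
After txn 6 (Dr Loans, Cr Inventory, amount 54): Equity=118 Expenses=-222 Inventory=237 Loans=-259 Receivables=126
After txn 7 (Dr Inventory, Cr Receivables, amount 126): Equity=118 Expenses=-222 Inventory=363 Loans=-259 Receivables=0
After txn 8 (Dr Loans, Cr Expenses, amount 347): Equity=118 Expenses=-569 Inventory=363 Loans=88 Receivables=0

Answer: 118 -569 363 88 0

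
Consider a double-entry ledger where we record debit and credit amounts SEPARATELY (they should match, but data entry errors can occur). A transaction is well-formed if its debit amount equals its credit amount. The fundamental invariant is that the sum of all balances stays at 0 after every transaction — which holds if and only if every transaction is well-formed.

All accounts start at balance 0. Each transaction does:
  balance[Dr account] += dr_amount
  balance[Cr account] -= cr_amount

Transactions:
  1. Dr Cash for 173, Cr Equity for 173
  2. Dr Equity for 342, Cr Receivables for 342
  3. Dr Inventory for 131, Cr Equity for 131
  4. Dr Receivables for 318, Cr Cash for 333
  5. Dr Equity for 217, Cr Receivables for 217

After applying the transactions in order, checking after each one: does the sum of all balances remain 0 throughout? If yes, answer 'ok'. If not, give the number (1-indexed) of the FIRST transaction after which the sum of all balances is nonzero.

After txn 1: dr=173 cr=173 sum_balances=0
After txn 2: dr=342 cr=342 sum_balances=0
After txn 3: dr=131 cr=131 sum_balances=0
After txn 4: dr=318 cr=333 sum_balances=-15
After txn 5: dr=217 cr=217 sum_balances=-15

Answer: 4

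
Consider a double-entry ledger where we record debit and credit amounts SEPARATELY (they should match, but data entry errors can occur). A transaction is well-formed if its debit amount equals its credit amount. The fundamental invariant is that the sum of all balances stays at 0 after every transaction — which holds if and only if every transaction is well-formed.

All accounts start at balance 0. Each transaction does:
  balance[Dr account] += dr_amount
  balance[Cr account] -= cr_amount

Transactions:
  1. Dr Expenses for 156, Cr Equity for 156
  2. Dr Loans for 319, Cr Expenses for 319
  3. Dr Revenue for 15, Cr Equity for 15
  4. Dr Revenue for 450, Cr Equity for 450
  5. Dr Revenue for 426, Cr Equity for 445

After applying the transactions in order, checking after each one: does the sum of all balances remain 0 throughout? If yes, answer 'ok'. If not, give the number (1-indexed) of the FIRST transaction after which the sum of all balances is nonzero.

After txn 1: dr=156 cr=156 sum_balances=0
After txn 2: dr=319 cr=319 sum_balances=0
After txn 3: dr=15 cr=15 sum_balances=0
After txn 4: dr=450 cr=450 sum_balances=0
After txn 5: dr=426 cr=445 sum_balances=-19

Answer: 5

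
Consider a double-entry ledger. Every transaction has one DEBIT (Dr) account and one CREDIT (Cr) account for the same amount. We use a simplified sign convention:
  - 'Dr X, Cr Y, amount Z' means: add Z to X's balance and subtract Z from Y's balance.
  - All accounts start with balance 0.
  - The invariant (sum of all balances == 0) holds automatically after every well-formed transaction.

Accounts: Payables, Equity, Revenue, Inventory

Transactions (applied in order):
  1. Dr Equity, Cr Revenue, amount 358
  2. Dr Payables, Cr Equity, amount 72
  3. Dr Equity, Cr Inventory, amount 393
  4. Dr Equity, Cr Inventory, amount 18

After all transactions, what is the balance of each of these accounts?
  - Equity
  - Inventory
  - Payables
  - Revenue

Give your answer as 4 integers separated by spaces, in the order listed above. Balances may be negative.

Answer: 697 -411 72 -358

Derivation:
After txn 1 (Dr Equity, Cr Revenue, amount 358): Equity=358 Revenue=-358
After txn 2 (Dr Payables, Cr Equity, amount 72): Equity=286 Payables=72 Revenue=-358
After txn 3 (Dr Equity, Cr Inventory, amount 393): Equity=679 Inventory=-393 Payables=72 Revenue=-358
After txn 4 (Dr Equity, Cr Inventory, amount 18): Equity=697 Inventory=-411 Payables=72 Revenue=-358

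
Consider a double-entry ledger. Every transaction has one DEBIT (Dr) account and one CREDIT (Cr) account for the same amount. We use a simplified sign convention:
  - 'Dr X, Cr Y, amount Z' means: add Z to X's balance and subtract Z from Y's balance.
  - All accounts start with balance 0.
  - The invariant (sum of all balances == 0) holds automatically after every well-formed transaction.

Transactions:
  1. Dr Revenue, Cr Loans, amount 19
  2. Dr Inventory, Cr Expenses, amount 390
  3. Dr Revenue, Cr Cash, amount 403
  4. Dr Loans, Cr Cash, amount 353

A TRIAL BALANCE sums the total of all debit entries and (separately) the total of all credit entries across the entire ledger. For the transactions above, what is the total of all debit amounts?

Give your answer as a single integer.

Txn 1: debit+=19
Txn 2: debit+=390
Txn 3: debit+=403
Txn 4: debit+=353
Total debits = 1165

Answer: 1165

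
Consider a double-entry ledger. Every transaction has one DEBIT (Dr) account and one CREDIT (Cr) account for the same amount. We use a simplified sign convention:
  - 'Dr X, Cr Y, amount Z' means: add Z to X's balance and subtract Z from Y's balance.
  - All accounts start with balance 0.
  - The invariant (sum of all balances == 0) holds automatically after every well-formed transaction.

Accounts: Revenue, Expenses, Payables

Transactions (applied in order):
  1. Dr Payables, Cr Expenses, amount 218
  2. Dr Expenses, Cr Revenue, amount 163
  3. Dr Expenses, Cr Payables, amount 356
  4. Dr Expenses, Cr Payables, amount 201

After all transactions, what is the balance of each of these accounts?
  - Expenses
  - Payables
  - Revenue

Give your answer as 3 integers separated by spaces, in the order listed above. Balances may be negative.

Answer: 502 -339 -163

Derivation:
After txn 1 (Dr Payables, Cr Expenses, amount 218): Expenses=-218 Payables=218
After txn 2 (Dr Expenses, Cr Revenue, amount 163): Expenses=-55 Payables=218 Revenue=-163
After txn 3 (Dr Expenses, Cr Payables, amount 356): Expenses=301 Payables=-138 Revenue=-163
After txn 4 (Dr Expenses, Cr Payables, amount 201): Expenses=502 Payables=-339 Revenue=-163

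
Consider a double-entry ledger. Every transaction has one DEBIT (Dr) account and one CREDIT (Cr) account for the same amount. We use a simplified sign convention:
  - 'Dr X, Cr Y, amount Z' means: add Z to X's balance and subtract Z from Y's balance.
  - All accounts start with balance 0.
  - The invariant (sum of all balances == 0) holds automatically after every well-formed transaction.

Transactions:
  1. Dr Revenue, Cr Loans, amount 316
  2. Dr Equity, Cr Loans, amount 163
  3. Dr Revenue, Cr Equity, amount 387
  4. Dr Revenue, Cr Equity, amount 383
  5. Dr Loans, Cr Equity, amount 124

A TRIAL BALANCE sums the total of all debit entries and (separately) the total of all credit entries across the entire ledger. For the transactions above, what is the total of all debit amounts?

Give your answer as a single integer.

Txn 1: debit+=316
Txn 2: debit+=163
Txn 3: debit+=387
Txn 4: debit+=383
Txn 5: debit+=124
Total debits = 1373

Answer: 1373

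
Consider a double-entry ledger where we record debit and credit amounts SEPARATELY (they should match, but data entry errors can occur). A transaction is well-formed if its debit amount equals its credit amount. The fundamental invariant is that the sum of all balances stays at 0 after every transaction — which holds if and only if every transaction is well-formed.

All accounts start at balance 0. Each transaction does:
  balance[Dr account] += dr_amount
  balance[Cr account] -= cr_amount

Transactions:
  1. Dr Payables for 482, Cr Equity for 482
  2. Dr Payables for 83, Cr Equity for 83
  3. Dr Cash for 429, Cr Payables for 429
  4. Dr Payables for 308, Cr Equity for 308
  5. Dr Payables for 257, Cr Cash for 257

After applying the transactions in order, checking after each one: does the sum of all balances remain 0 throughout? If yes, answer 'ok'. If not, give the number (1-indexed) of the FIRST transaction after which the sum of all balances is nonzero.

After txn 1: dr=482 cr=482 sum_balances=0
After txn 2: dr=83 cr=83 sum_balances=0
After txn 3: dr=429 cr=429 sum_balances=0
After txn 4: dr=308 cr=308 sum_balances=0
After txn 5: dr=257 cr=257 sum_balances=0

Answer: ok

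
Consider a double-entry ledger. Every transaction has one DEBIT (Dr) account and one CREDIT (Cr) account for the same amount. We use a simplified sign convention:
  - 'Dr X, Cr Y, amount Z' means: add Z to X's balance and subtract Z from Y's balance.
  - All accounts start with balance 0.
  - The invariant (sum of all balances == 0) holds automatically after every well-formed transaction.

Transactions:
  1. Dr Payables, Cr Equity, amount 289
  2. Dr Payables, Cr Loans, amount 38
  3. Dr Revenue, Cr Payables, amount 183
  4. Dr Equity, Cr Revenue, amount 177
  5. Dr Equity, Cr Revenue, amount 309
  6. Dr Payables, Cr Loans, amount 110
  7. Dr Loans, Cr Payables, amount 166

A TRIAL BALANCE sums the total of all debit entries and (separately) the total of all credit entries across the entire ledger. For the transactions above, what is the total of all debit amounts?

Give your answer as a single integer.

Answer: 1272

Derivation:
Txn 1: debit+=289
Txn 2: debit+=38
Txn 3: debit+=183
Txn 4: debit+=177
Txn 5: debit+=309
Txn 6: debit+=110
Txn 7: debit+=166
Total debits = 1272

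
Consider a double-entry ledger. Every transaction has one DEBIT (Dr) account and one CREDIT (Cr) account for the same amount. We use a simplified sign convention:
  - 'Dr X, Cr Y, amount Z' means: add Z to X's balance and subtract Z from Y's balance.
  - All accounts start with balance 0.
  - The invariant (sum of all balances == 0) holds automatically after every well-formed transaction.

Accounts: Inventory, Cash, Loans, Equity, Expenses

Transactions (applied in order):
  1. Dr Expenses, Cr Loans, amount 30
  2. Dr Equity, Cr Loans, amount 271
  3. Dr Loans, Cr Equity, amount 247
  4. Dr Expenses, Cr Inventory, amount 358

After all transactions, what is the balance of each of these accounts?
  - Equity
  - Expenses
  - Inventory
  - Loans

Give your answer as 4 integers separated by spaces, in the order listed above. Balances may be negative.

After txn 1 (Dr Expenses, Cr Loans, amount 30): Expenses=30 Loans=-30
After txn 2 (Dr Equity, Cr Loans, amount 271): Equity=271 Expenses=30 Loans=-301
After txn 3 (Dr Loans, Cr Equity, amount 247): Equity=24 Expenses=30 Loans=-54
After txn 4 (Dr Expenses, Cr Inventory, amount 358): Equity=24 Expenses=388 Inventory=-358 Loans=-54

Answer: 24 388 -358 -54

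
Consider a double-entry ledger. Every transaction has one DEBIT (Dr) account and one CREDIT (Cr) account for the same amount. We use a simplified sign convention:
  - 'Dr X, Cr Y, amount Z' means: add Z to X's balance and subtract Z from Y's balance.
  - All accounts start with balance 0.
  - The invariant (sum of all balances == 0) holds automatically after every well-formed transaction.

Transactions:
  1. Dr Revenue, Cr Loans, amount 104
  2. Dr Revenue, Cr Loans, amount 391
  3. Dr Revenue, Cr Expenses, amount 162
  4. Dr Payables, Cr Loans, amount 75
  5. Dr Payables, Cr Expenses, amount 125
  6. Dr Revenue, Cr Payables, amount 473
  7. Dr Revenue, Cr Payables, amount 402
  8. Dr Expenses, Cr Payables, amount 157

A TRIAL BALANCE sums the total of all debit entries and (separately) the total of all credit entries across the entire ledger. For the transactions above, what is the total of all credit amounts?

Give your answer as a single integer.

Txn 1: credit+=104
Txn 2: credit+=391
Txn 3: credit+=162
Txn 4: credit+=75
Txn 5: credit+=125
Txn 6: credit+=473
Txn 7: credit+=402
Txn 8: credit+=157
Total credits = 1889

Answer: 1889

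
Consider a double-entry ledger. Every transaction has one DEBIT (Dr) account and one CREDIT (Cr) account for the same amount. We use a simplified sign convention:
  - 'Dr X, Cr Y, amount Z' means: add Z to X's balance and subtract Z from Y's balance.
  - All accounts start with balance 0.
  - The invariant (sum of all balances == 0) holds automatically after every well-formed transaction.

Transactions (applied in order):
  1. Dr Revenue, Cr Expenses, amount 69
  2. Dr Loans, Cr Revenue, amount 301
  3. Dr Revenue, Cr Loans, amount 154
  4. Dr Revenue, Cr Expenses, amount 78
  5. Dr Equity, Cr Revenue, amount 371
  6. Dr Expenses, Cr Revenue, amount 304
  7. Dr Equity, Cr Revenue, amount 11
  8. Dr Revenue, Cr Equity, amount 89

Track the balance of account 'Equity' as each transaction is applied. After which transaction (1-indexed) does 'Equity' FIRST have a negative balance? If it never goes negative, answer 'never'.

Answer: never

Derivation:
After txn 1: Equity=0
After txn 2: Equity=0
After txn 3: Equity=0
After txn 4: Equity=0
After txn 5: Equity=371
After txn 6: Equity=371
After txn 7: Equity=382
After txn 8: Equity=293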